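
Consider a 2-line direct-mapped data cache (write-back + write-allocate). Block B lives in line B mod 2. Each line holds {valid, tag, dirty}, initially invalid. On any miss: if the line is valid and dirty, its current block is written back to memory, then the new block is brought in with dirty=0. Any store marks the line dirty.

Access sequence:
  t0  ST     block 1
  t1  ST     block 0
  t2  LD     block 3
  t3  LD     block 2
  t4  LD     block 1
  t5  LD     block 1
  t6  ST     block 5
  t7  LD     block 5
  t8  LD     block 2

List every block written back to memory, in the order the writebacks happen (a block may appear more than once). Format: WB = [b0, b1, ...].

0: W B1 → L1 miss [D]
1: W B0 → L0 miss [D]
2: R B3 → L1 miss wb→B1 [-]
3: R B2 → L0 miss wb→B0 [-]
4: R B1 → L1 miss [-]
5: R B1 → L1 hit [-]
6: W B5 → L1 miss [D]
7: R B5 → L1 hit [D]
8: R B2 → L0 hit [-]

WB = [1, 0]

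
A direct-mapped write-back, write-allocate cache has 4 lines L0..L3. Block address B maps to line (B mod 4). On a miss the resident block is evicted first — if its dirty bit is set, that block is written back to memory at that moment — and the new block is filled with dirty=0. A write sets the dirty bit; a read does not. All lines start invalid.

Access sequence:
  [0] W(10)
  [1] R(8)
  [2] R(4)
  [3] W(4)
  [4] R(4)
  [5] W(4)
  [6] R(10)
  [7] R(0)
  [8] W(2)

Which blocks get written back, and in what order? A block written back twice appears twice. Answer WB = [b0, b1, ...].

WB = [4, 10]

0: W B10 -> L2 miss  d=D]
1: R B8 -> L0 miss  d=-]
2: R B4 -> L0 miss  d=-]
3: W B4 -> L0 hit  d=D]
4: R B4 -> L0 hit  d=D]
5: W B4 -> L0 hit  d=D]
6: R B10 -> L2 hit  d=D]
7: R B0 -> L0 miss wb->B4  d=-]
8: W B2 -> L2 miss wb->B10  d=D]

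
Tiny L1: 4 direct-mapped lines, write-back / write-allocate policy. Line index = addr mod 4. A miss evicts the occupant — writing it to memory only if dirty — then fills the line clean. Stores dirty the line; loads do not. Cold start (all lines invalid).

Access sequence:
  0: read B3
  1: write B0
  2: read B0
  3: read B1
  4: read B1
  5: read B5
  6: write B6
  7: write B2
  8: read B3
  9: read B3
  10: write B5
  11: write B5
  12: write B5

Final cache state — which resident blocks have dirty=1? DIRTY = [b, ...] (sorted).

DIRTY = [0, 2, 5]

  0 | R B3 → L3 miss [-]
  1 | W B0 → L0 miss [D]
  2 | R B0 → L0 hit [D]
  3 | R B1 → L1 miss [-]
  4 | R B1 → L1 hit [-]
  5 | R B5 → L1 miss [-]
  6 | W B6 → L2 miss [D]
  7 | W B2 → L2 miss wb→B6 [D]
  8 | R B3 → L3 hit [-]
  9 | R B3 → L3 hit [-]
  10 | W B5 → L1 hit [D]
  11 | W B5 → L1 hit [D]
  12 | W B5 → L1 hit [D]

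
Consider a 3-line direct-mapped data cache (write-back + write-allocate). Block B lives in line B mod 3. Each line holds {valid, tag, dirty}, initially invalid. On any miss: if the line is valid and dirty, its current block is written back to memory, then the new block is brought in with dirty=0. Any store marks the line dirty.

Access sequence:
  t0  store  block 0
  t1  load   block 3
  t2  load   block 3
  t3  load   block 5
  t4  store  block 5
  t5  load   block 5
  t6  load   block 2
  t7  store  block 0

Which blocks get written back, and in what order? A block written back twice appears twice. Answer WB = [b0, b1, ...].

0: W B0 → L0 miss [D]
1: R B3 → L0 miss wb→B0 [-]
2: R B3 → L0 hit [-]
3: R B5 → L2 miss [-]
4: W B5 → L2 hit [D]
5: R B5 → L2 hit [D]
6: R B2 → L2 miss wb→B5 [-]
7: W B0 → L0 miss [D]

WB = [0, 5]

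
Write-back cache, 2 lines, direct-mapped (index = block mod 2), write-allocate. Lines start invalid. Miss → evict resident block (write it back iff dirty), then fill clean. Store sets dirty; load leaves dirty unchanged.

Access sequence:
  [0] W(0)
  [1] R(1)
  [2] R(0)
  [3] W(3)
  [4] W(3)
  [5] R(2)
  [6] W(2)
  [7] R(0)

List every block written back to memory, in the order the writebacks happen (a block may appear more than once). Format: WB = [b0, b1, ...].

WB = [0, 2]

  0 | W B0 → L0 miss [D]
  1 | R B1 → L1 miss [-]
  2 | R B0 → L0 hit [D]
  3 | W B3 → L1 miss [D]
  4 | W B3 → L1 hit [D]
  5 | R B2 → L0 miss wb→B0 [-]
  6 | W B2 → L0 hit [D]
  7 | R B0 → L0 miss wb→B2 [-]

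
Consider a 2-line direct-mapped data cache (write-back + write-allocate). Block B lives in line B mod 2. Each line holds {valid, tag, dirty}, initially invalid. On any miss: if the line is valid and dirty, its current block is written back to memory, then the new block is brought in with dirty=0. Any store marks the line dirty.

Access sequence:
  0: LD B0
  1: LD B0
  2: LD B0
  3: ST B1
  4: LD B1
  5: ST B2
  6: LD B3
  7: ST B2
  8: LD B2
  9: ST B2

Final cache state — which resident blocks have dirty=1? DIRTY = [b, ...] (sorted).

0: R B0 → L0 miss [-]
1: R B0 → L0 hit [-]
2: R B0 → L0 hit [-]
3: W B1 → L1 miss [D]
4: R B1 → L1 hit [D]
5: W B2 → L0 miss [D]
6: R B3 → L1 miss wb→B1 [-]
7: W B2 → L0 hit [D]
8: R B2 → L0 hit [D]
9: W B2 → L0 hit [D]

DIRTY = [2]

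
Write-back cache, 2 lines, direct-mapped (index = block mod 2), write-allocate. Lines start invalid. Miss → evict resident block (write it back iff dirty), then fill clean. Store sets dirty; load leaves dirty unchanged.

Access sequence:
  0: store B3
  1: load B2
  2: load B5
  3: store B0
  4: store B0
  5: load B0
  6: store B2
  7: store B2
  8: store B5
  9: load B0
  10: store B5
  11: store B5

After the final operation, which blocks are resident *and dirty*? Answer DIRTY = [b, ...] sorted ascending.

DIRTY = [5]

  0 | W B3 → L1 miss [D]
  1 | R B2 → L0 miss [-]
  2 | R B5 → L1 miss wb→B3 [-]
  3 | W B0 → L0 miss [D]
  4 | W B0 → L0 hit [D]
  5 | R B0 → L0 hit [D]
  6 | W B2 → L0 miss wb→B0 [D]
  7 | W B2 → L0 hit [D]
  8 | W B5 → L1 hit [D]
  9 | R B0 → L0 miss wb→B2 [-]
  10 | W B5 → L1 hit [D]
  11 | W B5 → L1 hit [D]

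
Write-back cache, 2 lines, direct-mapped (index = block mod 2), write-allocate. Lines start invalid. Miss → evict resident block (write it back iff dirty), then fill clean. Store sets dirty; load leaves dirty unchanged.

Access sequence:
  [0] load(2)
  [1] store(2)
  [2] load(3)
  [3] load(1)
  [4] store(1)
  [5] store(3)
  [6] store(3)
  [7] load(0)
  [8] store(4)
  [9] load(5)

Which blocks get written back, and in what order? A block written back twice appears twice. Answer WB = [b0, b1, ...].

0: R B2 -> L0 miss  d=-]
1: W B2 -> L0 hit  d=D]
2: R B3 -> L1 miss  d=-]
3: R B1 -> L1 miss  d=-]
4: W B1 -> L1 hit  d=D]
5: W B3 -> L1 miss wb->B1  d=D]
6: W B3 -> L1 hit  d=D]
7: R B0 -> L0 miss wb->B2  d=-]
8: W B4 -> L0 miss  d=D]
9: R B5 -> L1 miss wb->B3  d=-]

WB = [1, 2, 3]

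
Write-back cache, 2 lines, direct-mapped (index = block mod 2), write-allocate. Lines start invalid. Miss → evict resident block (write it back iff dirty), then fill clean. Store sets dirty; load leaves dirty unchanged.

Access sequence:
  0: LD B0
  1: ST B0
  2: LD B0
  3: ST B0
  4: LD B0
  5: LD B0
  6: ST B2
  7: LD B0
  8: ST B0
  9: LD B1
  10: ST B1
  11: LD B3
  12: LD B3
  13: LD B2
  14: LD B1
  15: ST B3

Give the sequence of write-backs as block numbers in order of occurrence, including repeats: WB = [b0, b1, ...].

WB = [0, 2, 1, 0]

0: R B0 -> L0 miss  d=-]
1: W B0 -> L0 hit  d=D]
2: R B0 -> L0 hit  d=D]
3: W B0 -> L0 hit  d=D]
4: R B0 -> L0 hit  d=D]
5: R B0 -> L0 hit  d=D]
6: W B2 -> L0 miss wb->B0  d=D]
7: R B0 -> L0 miss wb->B2  d=-]
8: W B0 -> L0 hit  d=D]
9: R B1 -> L1 miss  d=-]
10: W B1 -> L1 hit  d=D]
11: R B3 -> L1 miss wb->B1  d=-]
12: R B3 -> L1 hit  d=-]
13: R B2 -> L0 miss wb->B0  d=-]
14: R B1 -> L1 miss  d=-]
15: W B3 -> L1 miss  d=D]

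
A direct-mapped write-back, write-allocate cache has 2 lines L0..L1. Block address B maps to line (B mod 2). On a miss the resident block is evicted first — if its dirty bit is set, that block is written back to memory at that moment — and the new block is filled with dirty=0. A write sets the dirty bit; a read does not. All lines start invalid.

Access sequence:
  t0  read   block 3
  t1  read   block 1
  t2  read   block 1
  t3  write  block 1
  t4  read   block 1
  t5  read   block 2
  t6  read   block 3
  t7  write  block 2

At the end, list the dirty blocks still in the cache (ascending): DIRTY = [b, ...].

DIRTY = [2]

0: R B3 -> L1 miss  d=-]
1: R B1 -> L1 miss  d=-]
2: R B1 -> L1 hit  d=-]
3: W B1 -> L1 hit  d=D]
4: R B1 -> L1 hit  d=D]
5: R B2 -> L0 miss  d=-]
6: R B3 -> L1 miss wb->B1  d=-]
7: W B2 -> L0 hit  d=D]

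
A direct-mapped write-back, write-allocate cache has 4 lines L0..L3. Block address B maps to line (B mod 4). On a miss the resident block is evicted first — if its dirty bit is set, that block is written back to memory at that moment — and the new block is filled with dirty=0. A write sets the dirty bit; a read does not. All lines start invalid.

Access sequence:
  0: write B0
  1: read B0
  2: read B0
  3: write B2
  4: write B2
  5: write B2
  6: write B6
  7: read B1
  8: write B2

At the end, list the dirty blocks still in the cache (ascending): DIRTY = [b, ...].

  0 | W B0 → L0 miss [D]
  1 | R B0 → L0 hit [D]
  2 | R B0 → L0 hit [D]
  3 | W B2 → L2 miss [D]
  4 | W B2 → L2 hit [D]
  5 | W B2 → L2 hit [D]
  6 | W B6 → L2 miss wb→B2 [D]
  7 | R B1 → L1 miss [-]
  8 | W B2 → L2 miss wb→B6 [D]

DIRTY = [0, 2]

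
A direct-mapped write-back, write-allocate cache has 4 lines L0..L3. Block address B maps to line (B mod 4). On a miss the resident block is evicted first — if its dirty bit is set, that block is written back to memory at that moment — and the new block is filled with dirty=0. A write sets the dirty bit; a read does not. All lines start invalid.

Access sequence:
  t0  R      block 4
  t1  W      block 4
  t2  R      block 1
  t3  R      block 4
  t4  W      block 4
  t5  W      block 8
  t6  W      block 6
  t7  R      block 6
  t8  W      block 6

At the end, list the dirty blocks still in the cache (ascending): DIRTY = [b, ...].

0: R B4 → L0 miss [-]
1: W B4 → L0 hit [D]
2: R B1 → L1 miss [-]
3: R B4 → L0 hit [D]
4: W B4 → L0 hit [D]
5: W B8 → L0 miss wb→B4 [D]
6: W B6 → L2 miss [D]
7: R B6 → L2 hit [D]
8: W B6 → L2 hit [D]

DIRTY = [6, 8]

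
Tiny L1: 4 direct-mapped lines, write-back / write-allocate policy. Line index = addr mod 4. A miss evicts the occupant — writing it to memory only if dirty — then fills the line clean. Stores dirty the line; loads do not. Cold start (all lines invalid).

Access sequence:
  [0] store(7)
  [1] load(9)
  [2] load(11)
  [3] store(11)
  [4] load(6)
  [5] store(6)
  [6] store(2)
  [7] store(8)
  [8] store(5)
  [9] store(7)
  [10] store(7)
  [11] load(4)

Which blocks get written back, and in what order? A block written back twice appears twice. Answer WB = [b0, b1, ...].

WB = [7, 6, 11, 8]

  0 | W B7 → L3 miss [D]
  1 | R B9 → L1 miss [-]
  2 | R B11 → L3 miss wb→B7 [-]
  3 | W B11 → L3 hit [D]
  4 | R B6 → L2 miss [-]
  5 | W B6 → L2 hit [D]
  6 | W B2 → L2 miss wb→B6 [D]
  7 | W B8 → L0 miss [D]
  8 | W B5 → L1 miss [D]
  9 | W B7 → L3 miss wb→B11 [D]
  10 | W B7 → L3 hit [D]
  11 | R B4 → L0 miss wb→B8 [-]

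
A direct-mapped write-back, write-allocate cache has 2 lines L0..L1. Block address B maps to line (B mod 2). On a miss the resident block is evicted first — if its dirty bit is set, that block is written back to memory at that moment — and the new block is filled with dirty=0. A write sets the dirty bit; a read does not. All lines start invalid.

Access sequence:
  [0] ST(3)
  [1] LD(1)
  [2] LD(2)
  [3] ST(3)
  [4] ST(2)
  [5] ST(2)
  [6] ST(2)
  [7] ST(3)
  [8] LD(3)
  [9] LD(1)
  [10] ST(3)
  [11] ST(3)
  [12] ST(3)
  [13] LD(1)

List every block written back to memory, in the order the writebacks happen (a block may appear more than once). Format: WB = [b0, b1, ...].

WB = [3, 3, 3]

  0 | W B3 → L1 miss [D]
  1 | R B1 → L1 miss wb→B3 [-]
  2 | R B2 → L0 miss [-]
  3 | W B3 → L1 miss [D]
  4 | W B2 → L0 hit [D]
  5 | W B2 → L0 hit [D]
  6 | W B2 → L0 hit [D]
  7 | W B3 → L1 hit [D]
  8 | R B3 → L1 hit [D]
  9 | R B1 → L1 miss wb→B3 [-]
  10 | W B3 → L1 miss [D]
  11 | W B3 → L1 hit [D]
  12 | W B3 → L1 hit [D]
  13 | R B1 → L1 miss wb→B3 [-]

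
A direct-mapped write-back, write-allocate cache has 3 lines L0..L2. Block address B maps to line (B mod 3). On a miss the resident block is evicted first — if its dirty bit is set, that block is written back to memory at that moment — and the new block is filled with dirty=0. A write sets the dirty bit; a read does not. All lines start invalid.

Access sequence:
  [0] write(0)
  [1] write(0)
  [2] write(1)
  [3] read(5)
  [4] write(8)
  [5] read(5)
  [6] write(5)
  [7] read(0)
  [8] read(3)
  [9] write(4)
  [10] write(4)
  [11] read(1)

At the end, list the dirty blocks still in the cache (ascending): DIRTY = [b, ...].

  0 | W B0 → L0 miss [D]
  1 | W B0 → L0 hit [D]
  2 | W B1 → L1 miss [D]
  3 | R B5 → L2 miss [-]
  4 | W B8 → L2 miss [D]
  5 | R B5 → L2 miss wb→B8 [-]
  6 | W B5 → L2 hit [D]
  7 | R B0 → L0 hit [D]
  8 | R B3 → L0 miss wb→B0 [-]
  9 | W B4 → L1 miss wb→B1 [D]
  10 | W B4 → L1 hit [D]
  11 | R B1 → L1 miss wb→B4 [-]

DIRTY = [5]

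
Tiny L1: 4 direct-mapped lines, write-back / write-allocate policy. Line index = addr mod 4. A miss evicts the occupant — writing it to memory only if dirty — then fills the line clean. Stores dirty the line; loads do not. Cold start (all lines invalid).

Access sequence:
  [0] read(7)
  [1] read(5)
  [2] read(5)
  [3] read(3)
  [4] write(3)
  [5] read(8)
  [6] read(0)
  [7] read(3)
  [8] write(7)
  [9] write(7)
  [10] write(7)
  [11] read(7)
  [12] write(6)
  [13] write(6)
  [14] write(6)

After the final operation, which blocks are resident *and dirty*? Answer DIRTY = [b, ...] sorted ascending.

0: R B7 → L3 miss [-]
1: R B5 → L1 miss [-]
2: R B5 → L1 hit [-]
3: R B3 → L3 miss [-]
4: W B3 → L3 hit [D]
5: R B8 → L0 miss [-]
6: R B0 → L0 miss [-]
7: R B3 → L3 hit [D]
8: W B7 → L3 miss wb→B3 [D]
9: W B7 → L3 hit [D]
10: W B7 → L3 hit [D]
11: R B7 → L3 hit [D]
12: W B6 → L2 miss [D]
13: W B6 → L2 hit [D]
14: W B6 → L2 hit [D]

DIRTY = [6, 7]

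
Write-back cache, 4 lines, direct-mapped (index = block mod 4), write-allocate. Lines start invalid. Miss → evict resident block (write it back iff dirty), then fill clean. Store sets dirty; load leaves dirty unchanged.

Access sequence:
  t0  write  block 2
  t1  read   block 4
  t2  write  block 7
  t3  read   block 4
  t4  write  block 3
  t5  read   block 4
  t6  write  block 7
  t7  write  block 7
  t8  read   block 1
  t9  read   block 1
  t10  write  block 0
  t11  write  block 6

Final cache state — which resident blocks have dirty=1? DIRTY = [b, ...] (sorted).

0: W B2 -> L2 miss  d=D]
1: R B4 -> L0 miss  d=-]
2: W B7 -> L3 miss  d=D]
3: R B4 -> L0 hit  d=-]
4: W B3 -> L3 miss wb->B7  d=D]
5: R B4 -> L0 hit  d=-]
6: W B7 -> L3 miss wb->B3  d=D]
7: W B7 -> L3 hit  d=D]
8: R B1 -> L1 miss  d=-]
9: R B1 -> L1 hit  d=-]
10: W B0 -> L0 miss  d=D]
11: W B6 -> L2 miss wb->B2  d=D]

DIRTY = [0, 6, 7]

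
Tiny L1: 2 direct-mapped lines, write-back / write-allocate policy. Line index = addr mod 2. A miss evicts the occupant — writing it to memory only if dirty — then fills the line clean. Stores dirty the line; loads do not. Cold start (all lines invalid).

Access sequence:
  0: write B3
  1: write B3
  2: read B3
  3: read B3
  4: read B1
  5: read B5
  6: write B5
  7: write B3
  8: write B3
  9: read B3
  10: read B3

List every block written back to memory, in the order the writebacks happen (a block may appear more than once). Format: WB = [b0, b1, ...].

0: W B3 → L1 miss [D]
1: W B3 → L1 hit [D]
2: R B3 → L1 hit [D]
3: R B3 → L1 hit [D]
4: R B1 → L1 miss wb→B3 [-]
5: R B5 → L1 miss [-]
6: W B5 → L1 hit [D]
7: W B3 → L1 miss wb→B5 [D]
8: W B3 → L1 hit [D]
9: R B3 → L1 hit [D]
10: R B3 → L1 hit [D]

WB = [3, 5]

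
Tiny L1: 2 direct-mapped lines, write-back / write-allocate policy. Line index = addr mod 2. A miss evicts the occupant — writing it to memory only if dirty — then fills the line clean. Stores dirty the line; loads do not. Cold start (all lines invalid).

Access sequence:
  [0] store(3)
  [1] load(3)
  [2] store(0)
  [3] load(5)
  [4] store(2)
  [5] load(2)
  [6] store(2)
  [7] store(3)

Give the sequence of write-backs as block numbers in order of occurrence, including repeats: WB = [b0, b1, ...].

WB = [3, 0]

0: W B3 -> L1 miss  d=D]
1: R B3 -> L1 hit  d=D]
2: W B0 -> L0 miss  d=D]
3: R B5 -> L1 miss wb->B3  d=-]
4: W B2 -> L0 miss wb->B0  d=D]
5: R B2 -> L0 hit  d=D]
6: W B2 -> L0 hit  d=D]
7: W B3 -> L1 miss  d=D]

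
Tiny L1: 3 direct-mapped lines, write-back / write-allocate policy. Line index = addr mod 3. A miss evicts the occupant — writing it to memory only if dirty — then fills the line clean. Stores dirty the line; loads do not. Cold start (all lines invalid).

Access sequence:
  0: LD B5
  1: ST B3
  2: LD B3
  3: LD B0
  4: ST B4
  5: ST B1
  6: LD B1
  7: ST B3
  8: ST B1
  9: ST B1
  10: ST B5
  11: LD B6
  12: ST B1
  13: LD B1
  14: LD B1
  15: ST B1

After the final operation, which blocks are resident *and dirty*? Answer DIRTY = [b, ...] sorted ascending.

0: R B5 -> L2 miss  d=-]
1: W B3 -> L0 miss  d=D]
2: R B3 -> L0 hit  d=D]
3: R B0 -> L0 miss wb->B3  d=-]
4: W B4 -> L1 miss  d=D]
5: W B1 -> L1 miss wb->B4  d=D]
6: R B1 -> L1 hit  d=D]
7: W B3 -> L0 miss  d=D]
8: W B1 -> L1 hit  d=D]
9: W B1 -> L1 hit  d=D]
10: W B5 -> L2 hit  d=D]
11: R B6 -> L0 miss wb->B3  d=-]
12: W B1 -> L1 hit  d=D]
13: R B1 -> L1 hit  d=D]
14: R B1 -> L1 hit  d=D]
15: W B1 -> L1 hit  d=D]

DIRTY = [1, 5]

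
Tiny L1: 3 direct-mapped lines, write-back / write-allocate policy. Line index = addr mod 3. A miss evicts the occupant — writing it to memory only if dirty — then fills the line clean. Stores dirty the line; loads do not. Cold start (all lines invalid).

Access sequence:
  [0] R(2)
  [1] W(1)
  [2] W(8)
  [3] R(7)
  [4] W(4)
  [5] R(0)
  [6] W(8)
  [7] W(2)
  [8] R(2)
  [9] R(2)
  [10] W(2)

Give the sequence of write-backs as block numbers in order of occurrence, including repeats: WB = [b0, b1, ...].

WB = [1, 8]

  0 | R B2 → L2 miss [-]
  1 | W B1 → L1 miss [D]
  2 | W B8 → L2 miss [D]
  3 | R B7 → L1 miss wb→B1 [-]
  4 | W B4 → L1 miss [D]
  5 | R B0 → L0 miss [-]
  6 | W B8 → L2 hit [D]
  7 | W B2 → L2 miss wb→B8 [D]
  8 | R B2 → L2 hit [D]
  9 | R B2 → L2 hit [D]
  10 | W B2 → L2 hit [D]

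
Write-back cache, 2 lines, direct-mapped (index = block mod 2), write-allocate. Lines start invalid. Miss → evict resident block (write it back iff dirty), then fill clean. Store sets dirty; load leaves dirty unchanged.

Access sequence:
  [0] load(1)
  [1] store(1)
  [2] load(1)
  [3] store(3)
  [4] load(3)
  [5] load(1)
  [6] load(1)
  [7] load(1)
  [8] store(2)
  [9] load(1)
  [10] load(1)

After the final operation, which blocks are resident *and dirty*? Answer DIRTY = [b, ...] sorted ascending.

0: R B1 → L1 miss [-]
1: W B1 → L1 hit [D]
2: R B1 → L1 hit [D]
3: W B3 → L1 miss wb→B1 [D]
4: R B3 → L1 hit [D]
5: R B1 → L1 miss wb→B3 [-]
6: R B1 → L1 hit [-]
7: R B1 → L1 hit [-]
8: W B2 → L0 miss [D]
9: R B1 → L1 hit [-]
10: R B1 → L1 hit [-]

DIRTY = [2]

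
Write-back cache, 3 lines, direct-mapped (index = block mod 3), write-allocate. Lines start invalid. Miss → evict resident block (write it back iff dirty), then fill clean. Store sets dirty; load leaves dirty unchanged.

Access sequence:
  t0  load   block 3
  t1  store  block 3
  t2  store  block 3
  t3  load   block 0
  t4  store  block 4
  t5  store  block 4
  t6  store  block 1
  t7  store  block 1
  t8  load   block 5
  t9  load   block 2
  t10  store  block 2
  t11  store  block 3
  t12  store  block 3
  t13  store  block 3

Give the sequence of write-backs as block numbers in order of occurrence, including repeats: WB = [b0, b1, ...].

  0 | R B3 → L0 miss [-]
  1 | W B3 → L0 hit [D]
  2 | W B3 → L0 hit [D]
  3 | R B0 → L0 miss wb→B3 [-]
  4 | W B4 → L1 miss [D]
  5 | W B4 → L1 hit [D]
  6 | W B1 → L1 miss wb→B4 [D]
  7 | W B1 → L1 hit [D]
  8 | R B5 → L2 miss [-]
  9 | R B2 → L2 miss [-]
  10 | W B2 → L2 hit [D]
  11 | W B3 → L0 miss [D]
  12 | W B3 → L0 hit [D]
  13 | W B3 → L0 hit [D]

WB = [3, 4]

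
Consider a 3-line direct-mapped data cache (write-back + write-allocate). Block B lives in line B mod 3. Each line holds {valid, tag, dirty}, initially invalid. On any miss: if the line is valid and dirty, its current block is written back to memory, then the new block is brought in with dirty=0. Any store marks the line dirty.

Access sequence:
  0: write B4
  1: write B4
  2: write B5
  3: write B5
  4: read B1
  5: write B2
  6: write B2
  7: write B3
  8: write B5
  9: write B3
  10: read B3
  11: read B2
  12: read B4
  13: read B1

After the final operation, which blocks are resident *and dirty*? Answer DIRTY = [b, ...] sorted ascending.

0: W B4 -> L1 miss  d=D]
1: W B4 -> L1 hit  d=D]
2: W B5 -> L2 miss  d=D]
3: W B5 -> L2 hit  d=D]
4: R B1 -> L1 miss wb->B4  d=-]
5: W B2 -> L2 miss wb->B5  d=D]
6: W B2 -> L2 hit  d=D]
7: W B3 -> L0 miss  d=D]
8: W B5 -> L2 miss wb->B2  d=D]
9: W B3 -> L0 hit  d=D]
10: R B3 -> L0 hit  d=D]
11: R B2 -> L2 miss wb->B5  d=-]
12: R B4 -> L1 miss  d=-]
13: R B1 -> L1 miss  d=-]

DIRTY = [3]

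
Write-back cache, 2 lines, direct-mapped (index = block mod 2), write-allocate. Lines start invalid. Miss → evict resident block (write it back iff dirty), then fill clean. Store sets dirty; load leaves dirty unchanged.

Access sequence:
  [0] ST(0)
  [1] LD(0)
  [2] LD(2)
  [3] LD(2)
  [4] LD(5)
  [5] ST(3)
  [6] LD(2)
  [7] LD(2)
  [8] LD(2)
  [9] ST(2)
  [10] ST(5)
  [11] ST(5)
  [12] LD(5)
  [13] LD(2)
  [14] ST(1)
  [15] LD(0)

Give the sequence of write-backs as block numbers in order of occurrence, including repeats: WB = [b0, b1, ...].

WB = [0, 3, 5, 2]

0: W B0 → L0 miss [D]
1: R B0 → L0 hit [D]
2: R B2 → L0 miss wb→B0 [-]
3: R B2 → L0 hit [-]
4: R B5 → L1 miss [-]
5: W B3 → L1 miss [D]
6: R B2 → L0 hit [-]
7: R B2 → L0 hit [-]
8: R B2 → L0 hit [-]
9: W B2 → L0 hit [D]
10: W B5 → L1 miss wb→B3 [D]
11: W B5 → L1 hit [D]
12: R B5 → L1 hit [D]
13: R B2 → L0 hit [D]
14: W B1 → L1 miss wb→B5 [D]
15: R B0 → L0 miss wb→B2 [-]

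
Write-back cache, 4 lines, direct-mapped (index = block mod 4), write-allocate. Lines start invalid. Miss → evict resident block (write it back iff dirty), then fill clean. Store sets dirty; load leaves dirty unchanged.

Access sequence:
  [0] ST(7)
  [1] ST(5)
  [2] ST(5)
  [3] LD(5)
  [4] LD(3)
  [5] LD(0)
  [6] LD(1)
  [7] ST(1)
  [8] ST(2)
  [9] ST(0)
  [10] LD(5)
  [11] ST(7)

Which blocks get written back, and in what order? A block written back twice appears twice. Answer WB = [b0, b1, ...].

  0 | W B7 → L3 miss [D]
  1 | W B5 → L1 miss [D]
  2 | W B5 → L1 hit [D]
  3 | R B5 → L1 hit [D]
  4 | R B3 → L3 miss wb→B7 [-]
  5 | R B0 → L0 miss [-]
  6 | R B1 → L1 miss wb→B5 [-]
  7 | W B1 → L1 hit [D]
  8 | W B2 → L2 miss [D]
  9 | W B0 → L0 hit [D]
  10 | R B5 → L1 miss wb→B1 [-]
  11 | W B7 → L3 miss [D]

WB = [7, 5, 1]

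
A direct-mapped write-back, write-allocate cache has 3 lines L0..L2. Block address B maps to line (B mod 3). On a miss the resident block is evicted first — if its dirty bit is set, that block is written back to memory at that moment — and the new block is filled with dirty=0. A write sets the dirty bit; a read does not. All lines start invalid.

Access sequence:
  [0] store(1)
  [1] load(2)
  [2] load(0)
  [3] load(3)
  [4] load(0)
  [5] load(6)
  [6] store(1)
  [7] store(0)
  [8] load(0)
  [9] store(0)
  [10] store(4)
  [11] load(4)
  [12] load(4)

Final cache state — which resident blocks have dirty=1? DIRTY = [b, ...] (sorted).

0: W B1 → L1 miss [D]
1: R B2 → L2 miss [-]
2: R B0 → L0 miss [-]
3: R B3 → L0 miss [-]
4: R B0 → L0 miss [-]
5: R B6 → L0 miss [-]
6: W B1 → L1 hit [D]
7: W B0 → L0 miss [D]
8: R B0 → L0 hit [D]
9: W B0 → L0 hit [D]
10: W B4 → L1 miss wb→B1 [D]
11: R B4 → L1 hit [D]
12: R B4 → L1 hit [D]

DIRTY = [0, 4]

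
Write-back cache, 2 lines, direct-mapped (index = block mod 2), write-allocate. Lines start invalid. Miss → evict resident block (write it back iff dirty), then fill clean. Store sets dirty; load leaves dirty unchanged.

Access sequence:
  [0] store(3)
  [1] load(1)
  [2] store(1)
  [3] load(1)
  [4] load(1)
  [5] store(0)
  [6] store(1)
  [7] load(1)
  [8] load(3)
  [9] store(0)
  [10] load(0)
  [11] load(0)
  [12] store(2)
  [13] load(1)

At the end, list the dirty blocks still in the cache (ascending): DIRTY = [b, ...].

DIRTY = [2]

  0 | W B3 → L1 miss [D]
  1 | R B1 → L1 miss wb→B3 [-]
  2 | W B1 → L1 hit [D]
  3 | R B1 → L1 hit [D]
  4 | R B1 → L1 hit [D]
  5 | W B0 → L0 miss [D]
  6 | W B1 → L1 hit [D]
  7 | R B1 → L1 hit [D]
  8 | R B3 → L1 miss wb→B1 [-]
  9 | W B0 → L0 hit [D]
  10 | R B0 → L0 hit [D]
  11 | R B0 → L0 hit [D]
  12 | W B2 → L0 miss wb→B0 [D]
  13 | R B1 → L1 miss [-]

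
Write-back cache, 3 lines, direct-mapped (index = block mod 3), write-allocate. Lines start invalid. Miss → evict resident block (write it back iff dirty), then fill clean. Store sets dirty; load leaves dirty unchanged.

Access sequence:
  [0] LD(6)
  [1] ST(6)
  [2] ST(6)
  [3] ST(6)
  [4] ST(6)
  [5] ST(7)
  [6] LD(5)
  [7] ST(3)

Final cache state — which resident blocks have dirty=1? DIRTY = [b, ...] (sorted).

  0 | R B6 → L0 miss [-]
  1 | W B6 → L0 hit [D]
  2 | W B6 → L0 hit [D]
  3 | W B6 → L0 hit [D]
  4 | W B6 → L0 hit [D]
  5 | W B7 → L1 miss [D]
  6 | R B5 → L2 miss [-]
  7 | W B3 → L0 miss wb→B6 [D]

DIRTY = [3, 7]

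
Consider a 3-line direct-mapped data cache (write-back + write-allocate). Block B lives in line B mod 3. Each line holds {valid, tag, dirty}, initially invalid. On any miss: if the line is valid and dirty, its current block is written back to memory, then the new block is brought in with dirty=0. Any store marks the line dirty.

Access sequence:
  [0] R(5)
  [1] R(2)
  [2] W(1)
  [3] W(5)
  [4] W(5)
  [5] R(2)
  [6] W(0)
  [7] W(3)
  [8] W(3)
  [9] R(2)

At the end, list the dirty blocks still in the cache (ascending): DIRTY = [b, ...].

DIRTY = [1, 3]

  0 | R B5 → L2 miss [-]
  1 | R B2 → L2 miss [-]
  2 | W B1 → L1 miss [D]
  3 | W B5 → L2 miss [D]
  4 | W B5 → L2 hit [D]
  5 | R B2 → L2 miss wb→B5 [-]
  6 | W B0 → L0 miss [D]
  7 | W B3 → L0 miss wb→B0 [D]
  8 | W B3 → L0 hit [D]
  9 | R B2 → L2 hit [-]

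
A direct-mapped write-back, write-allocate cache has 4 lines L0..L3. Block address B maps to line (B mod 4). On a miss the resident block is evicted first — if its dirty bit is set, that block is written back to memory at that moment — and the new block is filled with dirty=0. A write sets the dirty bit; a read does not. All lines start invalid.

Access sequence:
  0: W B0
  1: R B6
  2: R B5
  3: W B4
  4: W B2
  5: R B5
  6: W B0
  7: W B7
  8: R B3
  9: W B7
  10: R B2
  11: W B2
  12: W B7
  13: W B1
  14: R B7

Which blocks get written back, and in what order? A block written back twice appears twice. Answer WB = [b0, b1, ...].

WB = [0, 4, 7]

0: W B0 -> L0 miss  d=D]
1: R B6 -> L2 miss  d=-]
2: R B5 -> L1 miss  d=-]
3: W B4 -> L0 miss wb->B0  d=D]
4: W B2 -> L2 miss  d=D]
5: R B5 -> L1 hit  d=-]
6: W B0 -> L0 miss wb->B4  d=D]
7: W B7 -> L3 miss  d=D]
8: R B3 -> L3 miss wb->B7  d=-]
9: W B7 -> L3 miss  d=D]
10: R B2 -> L2 hit  d=D]
11: W B2 -> L2 hit  d=D]
12: W B7 -> L3 hit  d=D]
13: W B1 -> L1 miss  d=D]
14: R B7 -> L3 hit  d=D]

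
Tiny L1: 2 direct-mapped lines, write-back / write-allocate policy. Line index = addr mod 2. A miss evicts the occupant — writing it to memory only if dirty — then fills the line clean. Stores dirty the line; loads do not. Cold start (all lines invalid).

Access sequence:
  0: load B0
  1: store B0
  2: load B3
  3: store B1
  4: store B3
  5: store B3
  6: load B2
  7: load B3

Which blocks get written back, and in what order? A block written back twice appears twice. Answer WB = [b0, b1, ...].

WB = [1, 0]

  0 | R B0 → L0 miss [-]
  1 | W B0 → L0 hit [D]
  2 | R B3 → L1 miss [-]
  3 | W B1 → L1 miss [D]
  4 | W B3 → L1 miss wb→B1 [D]
  5 | W B3 → L1 hit [D]
  6 | R B2 → L0 miss wb→B0 [-]
  7 | R B3 → L1 hit [D]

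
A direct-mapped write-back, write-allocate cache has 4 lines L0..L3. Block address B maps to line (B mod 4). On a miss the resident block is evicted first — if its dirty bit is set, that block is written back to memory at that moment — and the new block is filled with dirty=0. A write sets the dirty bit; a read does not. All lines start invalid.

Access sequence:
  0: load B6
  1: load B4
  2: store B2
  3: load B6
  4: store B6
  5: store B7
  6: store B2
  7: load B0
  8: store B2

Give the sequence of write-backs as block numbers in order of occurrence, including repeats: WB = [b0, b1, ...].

0: R B6 -> L2 miss  d=-]
1: R B4 -> L0 miss  d=-]
2: W B2 -> L2 miss  d=D]
3: R B6 -> L2 miss wb->B2  d=-]
4: W B6 -> L2 hit  d=D]
5: W B7 -> L3 miss  d=D]
6: W B2 -> L2 miss wb->B6  d=D]
7: R B0 -> L0 miss  d=-]
8: W B2 -> L2 hit  d=D]

WB = [2, 6]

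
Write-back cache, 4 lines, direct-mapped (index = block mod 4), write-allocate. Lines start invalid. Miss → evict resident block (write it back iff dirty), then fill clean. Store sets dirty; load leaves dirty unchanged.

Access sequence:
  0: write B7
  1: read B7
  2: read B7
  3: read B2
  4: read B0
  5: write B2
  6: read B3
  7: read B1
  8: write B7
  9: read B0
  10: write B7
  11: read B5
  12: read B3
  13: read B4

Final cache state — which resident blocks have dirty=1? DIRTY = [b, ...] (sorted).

0: W B7 → L3 miss [D]
1: R B7 → L3 hit [D]
2: R B7 → L3 hit [D]
3: R B2 → L2 miss [-]
4: R B0 → L0 miss [-]
5: W B2 → L2 hit [D]
6: R B3 → L3 miss wb→B7 [-]
7: R B1 → L1 miss [-]
8: W B7 → L3 miss [D]
9: R B0 → L0 hit [-]
10: W B7 → L3 hit [D]
11: R B5 → L1 miss [-]
12: R B3 → L3 miss wb→B7 [-]
13: R B4 → L0 miss [-]

DIRTY = [2]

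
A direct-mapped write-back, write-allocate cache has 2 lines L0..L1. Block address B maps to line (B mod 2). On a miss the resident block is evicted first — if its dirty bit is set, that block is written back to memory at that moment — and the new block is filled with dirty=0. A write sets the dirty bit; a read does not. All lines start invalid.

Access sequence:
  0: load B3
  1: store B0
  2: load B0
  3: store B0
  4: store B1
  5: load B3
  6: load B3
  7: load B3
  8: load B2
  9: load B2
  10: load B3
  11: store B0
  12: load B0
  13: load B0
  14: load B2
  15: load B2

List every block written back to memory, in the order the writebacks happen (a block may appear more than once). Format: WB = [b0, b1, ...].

0: R B3 -> L1 miss  d=-]
1: W B0 -> L0 miss  d=D]
2: R B0 -> L0 hit  d=D]
3: W B0 -> L0 hit  d=D]
4: W B1 -> L1 miss  d=D]
5: R B3 -> L1 miss wb->B1  d=-]
6: R B3 -> L1 hit  d=-]
7: R B3 -> L1 hit  d=-]
8: R B2 -> L0 miss wb->B0  d=-]
9: R B2 -> L0 hit  d=-]
10: R B3 -> L1 hit  d=-]
11: W B0 -> L0 miss  d=D]
12: R B0 -> L0 hit  d=D]
13: R B0 -> L0 hit  d=D]
14: R B2 -> L0 miss wb->B0  d=-]
15: R B2 -> L0 hit  d=-]

WB = [1, 0, 0]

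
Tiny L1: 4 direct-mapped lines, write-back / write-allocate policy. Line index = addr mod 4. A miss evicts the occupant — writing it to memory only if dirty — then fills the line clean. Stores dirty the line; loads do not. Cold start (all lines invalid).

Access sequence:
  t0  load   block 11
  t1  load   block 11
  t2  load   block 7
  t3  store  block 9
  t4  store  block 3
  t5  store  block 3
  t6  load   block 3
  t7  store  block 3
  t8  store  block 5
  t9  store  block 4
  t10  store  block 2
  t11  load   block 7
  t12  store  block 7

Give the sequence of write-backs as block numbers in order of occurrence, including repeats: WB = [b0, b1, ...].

WB = [9, 3]

0: R B11 → L3 miss [-]
1: R B11 → L3 hit [-]
2: R B7 → L3 miss [-]
3: W B9 → L1 miss [D]
4: W B3 → L3 miss [D]
5: W B3 → L3 hit [D]
6: R B3 → L3 hit [D]
7: W B3 → L3 hit [D]
8: W B5 → L1 miss wb→B9 [D]
9: W B4 → L0 miss [D]
10: W B2 → L2 miss [D]
11: R B7 → L3 miss wb→B3 [-]
12: W B7 → L3 hit [D]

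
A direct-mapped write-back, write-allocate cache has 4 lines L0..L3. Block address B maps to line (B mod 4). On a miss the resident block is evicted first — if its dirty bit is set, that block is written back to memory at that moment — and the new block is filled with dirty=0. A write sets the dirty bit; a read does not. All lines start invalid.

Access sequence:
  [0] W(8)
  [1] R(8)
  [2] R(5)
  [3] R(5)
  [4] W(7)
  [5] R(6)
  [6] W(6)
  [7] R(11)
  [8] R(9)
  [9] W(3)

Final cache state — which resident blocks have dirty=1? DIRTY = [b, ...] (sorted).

  0 | W B8 → L0 miss [D]
  1 | R B8 → L0 hit [D]
  2 | R B5 → L1 miss [-]
  3 | R B5 → L1 hit [-]
  4 | W B7 → L3 miss [D]
  5 | R B6 → L2 miss [-]
  6 | W B6 → L2 hit [D]
  7 | R B11 → L3 miss wb→B7 [-]
  8 | R B9 → L1 miss [-]
  9 | W B3 → L3 miss [D]

DIRTY = [3, 6, 8]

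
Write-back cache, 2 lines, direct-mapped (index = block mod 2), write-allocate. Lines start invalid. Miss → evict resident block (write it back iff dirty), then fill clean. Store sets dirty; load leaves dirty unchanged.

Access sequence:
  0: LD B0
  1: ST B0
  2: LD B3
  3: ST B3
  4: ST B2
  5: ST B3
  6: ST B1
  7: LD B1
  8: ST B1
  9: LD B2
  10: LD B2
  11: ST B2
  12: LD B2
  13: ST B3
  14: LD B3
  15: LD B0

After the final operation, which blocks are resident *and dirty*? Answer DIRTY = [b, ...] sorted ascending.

0: R B0 -> L0 miss  d=-]
1: W B0 -> L0 hit  d=D]
2: R B3 -> L1 miss  d=-]
3: W B3 -> L1 hit  d=D]
4: W B2 -> L0 miss wb->B0  d=D]
5: W B3 -> L1 hit  d=D]
6: W B1 -> L1 miss wb->B3  d=D]
7: R B1 -> L1 hit  d=D]
8: W B1 -> L1 hit  d=D]
9: R B2 -> L0 hit  d=D]
10: R B2 -> L0 hit  d=D]
11: W B2 -> L0 hit  d=D]
12: R B2 -> L0 hit  d=D]
13: W B3 -> L1 miss wb->B1  d=D]
14: R B3 -> L1 hit  d=D]
15: R B0 -> L0 miss wb->B2  d=-]

DIRTY = [3]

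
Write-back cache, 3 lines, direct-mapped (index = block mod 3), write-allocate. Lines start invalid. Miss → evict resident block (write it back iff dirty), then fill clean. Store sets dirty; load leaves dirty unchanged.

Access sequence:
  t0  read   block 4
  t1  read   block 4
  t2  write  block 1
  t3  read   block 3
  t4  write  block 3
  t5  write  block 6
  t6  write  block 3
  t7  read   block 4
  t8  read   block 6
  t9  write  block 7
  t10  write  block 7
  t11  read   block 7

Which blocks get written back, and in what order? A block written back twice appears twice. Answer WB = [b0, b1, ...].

0: R B4 -> L1 miss  d=-]
1: R B4 -> L1 hit  d=-]
2: W B1 -> L1 miss  d=D]
3: R B3 -> L0 miss  d=-]
4: W B3 -> L0 hit  d=D]
5: W B6 -> L0 miss wb->B3  d=D]
6: W B3 -> L0 miss wb->B6  d=D]
7: R B4 -> L1 miss wb->B1  d=-]
8: R B6 -> L0 miss wb->B3  d=-]
9: W B7 -> L1 miss  d=D]
10: W B7 -> L1 hit  d=D]
11: R B7 -> L1 hit  d=D]

WB = [3, 6, 1, 3]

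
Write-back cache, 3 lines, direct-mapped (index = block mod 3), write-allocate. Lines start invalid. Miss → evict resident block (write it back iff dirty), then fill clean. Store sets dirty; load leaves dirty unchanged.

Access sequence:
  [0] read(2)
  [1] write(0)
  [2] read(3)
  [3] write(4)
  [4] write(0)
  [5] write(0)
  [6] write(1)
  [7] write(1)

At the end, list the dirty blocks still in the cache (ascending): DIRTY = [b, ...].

0: R B2 -> L2 miss  d=-]
1: W B0 -> L0 miss  d=D]
2: R B3 -> L0 miss wb->B0  d=-]
3: W B4 -> L1 miss  d=D]
4: W B0 -> L0 miss  d=D]
5: W B0 -> L0 hit  d=D]
6: W B1 -> L1 miss wb->B4  d=D]
7: W B1 -> L1 hit  d=D]

DIRTY = [0, 1]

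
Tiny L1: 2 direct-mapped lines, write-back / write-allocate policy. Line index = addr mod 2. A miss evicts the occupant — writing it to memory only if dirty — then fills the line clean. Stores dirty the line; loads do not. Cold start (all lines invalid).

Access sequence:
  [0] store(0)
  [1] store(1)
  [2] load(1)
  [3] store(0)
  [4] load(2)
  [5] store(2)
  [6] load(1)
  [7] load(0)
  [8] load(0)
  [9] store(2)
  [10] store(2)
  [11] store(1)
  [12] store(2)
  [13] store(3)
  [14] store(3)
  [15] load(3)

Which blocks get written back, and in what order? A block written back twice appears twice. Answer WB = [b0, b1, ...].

0: W B0 -> L0 miss  d=D]
1: W B1 -> L1 miss  d=D]
2: R B1 -> L1 hit  d=D]
3: W B0 -> L0 hit  d=D]
4: R B2 -> L0 miss wb->B0  d=-]
5: W B2 -> L0 hit  d=D]
6: R B1 -> L1 hit  d=D]
7: R B0 -> L0 miss wb->B2  d=-]
8: R B0 -> L0 hit  d=-]
9: W B2 -> L0 miss  d=D]
10: W B2 -> L0 hit  d=D]
11: W B1 -> L1 hit  d=D]
12: W B2 -> L0 hit  d=D]
13: W B3 -> L1 miss wb->B1  d=D]
14: W B3 -> L1 hit  d=D]
15: R B3 -> L1 hit  d=D]

WB = [0, 2, 1]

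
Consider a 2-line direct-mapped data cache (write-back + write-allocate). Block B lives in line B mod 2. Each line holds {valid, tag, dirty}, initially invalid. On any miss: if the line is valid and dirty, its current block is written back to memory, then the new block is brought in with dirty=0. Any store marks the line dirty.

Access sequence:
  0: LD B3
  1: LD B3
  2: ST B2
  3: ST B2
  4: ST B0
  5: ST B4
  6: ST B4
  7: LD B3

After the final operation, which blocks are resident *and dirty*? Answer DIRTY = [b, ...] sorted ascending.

DIRTY = [4]

0: R B3 → L1 miss [-]
1: R B3 → L1 hit [-]
2: W B2 → L0 miss [D]
3: W B2 → L0 hit [D]
4: W B0 → L0 miss wb→B2 [D]
5: W B4 → L0 miss wb→B0 [D]
6: W B4 → L0 hit [D]
7: R B3 → L1 hit [-]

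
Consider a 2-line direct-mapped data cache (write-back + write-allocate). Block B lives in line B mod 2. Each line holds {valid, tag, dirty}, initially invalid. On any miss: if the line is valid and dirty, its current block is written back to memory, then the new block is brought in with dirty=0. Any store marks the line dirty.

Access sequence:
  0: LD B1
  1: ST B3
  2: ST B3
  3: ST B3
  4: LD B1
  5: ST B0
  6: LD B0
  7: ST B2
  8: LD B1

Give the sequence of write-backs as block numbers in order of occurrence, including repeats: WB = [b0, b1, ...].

WB = [3, 0]

0: R B1 → L1 miss [-]
1: W B3 → L1 miss [D]
2: W B3 → L1 hit [D]
3: W B3 → L1 hit [D]
4: R B1 → L1 miss wb→B3 [-]
5: W B0 → L0 miss [D]
6: R B0 → L0 hit [D]
7: W B2 → L0 miss wb→B0 [D]
8: R B1 → L1 hit [-]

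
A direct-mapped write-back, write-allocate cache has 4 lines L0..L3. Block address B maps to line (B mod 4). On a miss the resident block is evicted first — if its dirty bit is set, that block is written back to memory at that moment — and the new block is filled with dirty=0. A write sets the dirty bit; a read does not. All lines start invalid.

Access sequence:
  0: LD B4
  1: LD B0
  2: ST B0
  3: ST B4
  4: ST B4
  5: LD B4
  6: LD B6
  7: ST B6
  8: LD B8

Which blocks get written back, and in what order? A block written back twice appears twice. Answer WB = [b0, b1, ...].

WB = [0, 4]

  0 | R B4 → L0 miss [-]
  1 | R B0 → L0 miss [-]
  2 | W B0 → L0 hit [D]
  3 | W B4 → L0 miss wb→B0 [D]
  4 | W B4 → L0 hit [D]
  5 | R B4 → L0 hit [D]
  6 | R B6 → L2 miss [-]
  7 | W B6 → L2 hit [D]
  8 | R B8 → L0 miss wb→B4 [-]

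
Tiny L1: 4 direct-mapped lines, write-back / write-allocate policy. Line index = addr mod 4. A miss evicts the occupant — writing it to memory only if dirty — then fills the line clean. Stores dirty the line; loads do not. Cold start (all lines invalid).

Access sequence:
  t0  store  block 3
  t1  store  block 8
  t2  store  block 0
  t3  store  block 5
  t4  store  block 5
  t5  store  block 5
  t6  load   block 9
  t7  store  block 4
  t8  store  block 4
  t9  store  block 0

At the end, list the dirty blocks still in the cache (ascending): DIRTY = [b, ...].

0: W B3 → L3 miss [D]
1: W B8 → L0 miss [D]
2: W B0 → L0 miss wb→B8 [D]
3: W B5 → L1 miss [D]
4: W B5 → L1 hit [D]
5: W B5 → L1 hit [D]
6: R B9 → L1 miss wb→B5 [-]
7: W B4 → L0 miss wb→B0 [D]
8: W B4 → L0 hit [D]
9: W B0 → L0 miss wb→B4 [D]

DIRTY = [0, 3]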